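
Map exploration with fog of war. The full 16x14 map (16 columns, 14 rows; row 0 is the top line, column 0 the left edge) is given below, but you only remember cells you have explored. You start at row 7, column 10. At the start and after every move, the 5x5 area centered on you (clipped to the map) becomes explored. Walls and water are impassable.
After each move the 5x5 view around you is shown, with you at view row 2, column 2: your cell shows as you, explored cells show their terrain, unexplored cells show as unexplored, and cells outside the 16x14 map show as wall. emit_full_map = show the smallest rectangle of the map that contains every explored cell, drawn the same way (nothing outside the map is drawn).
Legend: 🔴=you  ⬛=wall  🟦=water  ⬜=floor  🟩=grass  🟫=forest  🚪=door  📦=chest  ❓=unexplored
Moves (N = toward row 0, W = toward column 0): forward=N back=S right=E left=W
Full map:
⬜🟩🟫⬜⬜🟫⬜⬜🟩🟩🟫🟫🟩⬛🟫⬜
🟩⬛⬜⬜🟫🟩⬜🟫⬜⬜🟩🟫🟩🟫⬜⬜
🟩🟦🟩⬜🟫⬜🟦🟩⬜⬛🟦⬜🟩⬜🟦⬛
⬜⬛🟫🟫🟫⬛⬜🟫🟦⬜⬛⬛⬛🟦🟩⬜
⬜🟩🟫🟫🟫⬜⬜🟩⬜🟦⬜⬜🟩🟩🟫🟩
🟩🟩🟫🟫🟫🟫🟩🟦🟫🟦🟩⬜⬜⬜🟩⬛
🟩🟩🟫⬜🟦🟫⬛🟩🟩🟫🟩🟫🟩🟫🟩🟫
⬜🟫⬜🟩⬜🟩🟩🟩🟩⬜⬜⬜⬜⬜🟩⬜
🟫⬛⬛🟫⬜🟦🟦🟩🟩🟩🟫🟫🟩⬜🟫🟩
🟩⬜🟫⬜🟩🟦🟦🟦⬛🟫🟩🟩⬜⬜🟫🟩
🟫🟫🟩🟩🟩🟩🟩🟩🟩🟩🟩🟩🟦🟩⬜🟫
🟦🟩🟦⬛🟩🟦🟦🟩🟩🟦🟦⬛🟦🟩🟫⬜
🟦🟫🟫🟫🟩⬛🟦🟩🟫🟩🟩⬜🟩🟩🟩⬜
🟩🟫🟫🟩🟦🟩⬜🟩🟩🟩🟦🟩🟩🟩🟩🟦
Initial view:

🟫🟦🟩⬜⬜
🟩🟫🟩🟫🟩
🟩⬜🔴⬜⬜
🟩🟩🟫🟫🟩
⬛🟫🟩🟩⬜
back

🟩🟫🟩🟫🟩
🟩⬜⬜⬜⬜
🟩🟩🔴🟫🟩
⬛🟫🟩🟩⬜
🟩🟩🟩🟩🟦

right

🟫🟩🟫🟩🟫
⬜⬜⬜⬜⬜
🟩🟫🔴🟩⬜
🟫🟩🟩⬜⬜
🟩🟩🟩🟦🟩

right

🟩🟫🟩🟫🟩
⬜⬜⬜⬜🟩
🟫🟫🔴⬜🟫
🟩🟩⬜⬜🟫
🟩🟩🟦🟩⬜

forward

🟩⬜⬜⬜🟩
🟩🟫🟩🟫🟩
⬜⬜🔴⬜🟩
🟫🟫🟩⬜🟫
🟩🟩⬜⬜🟫

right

⬜⬜⬜🟩⬛
🟫🟩🟫🟩🟫
⬜⬜🔴🟩⬜
🟫🟩⬜🟫🟩
🟩⬜⬜🟫🟩

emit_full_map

🟫🟦🟩⬜⬜⬜🟩⬛
🟩🟫🟩🟫🟩🟫🟩🟫
🟩⬜⬜⬜⬜🔴🟩⬜
🟩🟩🟫🟫🟩⬜🟫🟩
⬛🟫🟩🟩⬜⬜🟫🟩
🟩🟩🟩🟩🟦🟩⬜❓

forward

⬜🟩🟩🟫🟩
⬜⬜⬜🟩⬛
🟫🟩🔴🟩🟫
⬜⬜⬜🟩⬜
🟫🟩⬜🟫🟩

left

⬜⬜🟩🟩🟫
🟩⬜⬜⬜🟩
🟩🟫🔴🟫🟩
⬜⬜⬜⬜🟩
🟫🟫🟩⬜🟫

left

🟦⬜⬜🟩🟩
🟦🟩⬜⬜⬜
🟫🟩🔴🟩🟫
⬜⬜⬜⬜⬜
🟩🟫🟫🟩⬜

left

⬜🟦⬜⬜🟩
🟫🟦🟩⬜⬜
🟩🟫🔴🟫🟩
🟩⬜⬜⬜⬜
🟩🟩🟫🟫🟩

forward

🟦⬜⬛⬛⬛
⬜🟦⬜⬜🟩
🟫🟦🔴⬜⬜
🟩🟫🟩🟫🟩
🟩⬜⬜⬜⬜

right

⬜⬛⬛⬛🟦
🟦⬜⬜🟩🟩
🟦🟩🔴⬜⬜
🟫🟩🟫🟩🟫
⬜⬜⬜⬜⬜

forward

⬛🟦⬜🟩⬜
⬜⬛⬛⬛🟦
🟦⬜🔴🟩🟩
🟦🟩⬜⬜⬜
🟫🟩🟫🟩🟫

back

⬜⬛⬛⬛🟦
🟦⬜⬜🟩🟩
🟦🟩🔴⬜⬜
🟫🟩🟫🟩🟫
⬜⬜⬜⬜⬜

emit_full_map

❓⬛🟦⬜🟩⬜❓❓
🟦⬜⬛⬛⬛🟦❓❓
⬜🟦⬜⬜🟩🟩🟫🟩
🟫🟦🟩🔴⬜⬜🟩⬛
🟩🟫🟩🟫🟩🟫🟩🟫
🟩⬜⬜⬜⬜⬜🟩⬜
🟩🟩🟫🟫🟩⬜🟫🟩
⬛🟫🟩🟩⬜⬜🟫🟩
🟩🟩🟩🟩🟦🟩⬜❓

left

🟦⬜⬛⬛⬛
⬜🟦⬜⬜🟩
🟫🟦🔴⬜⬜
🟩🟫🟩🟫🟩
🟩⬜⬜⬜⬜


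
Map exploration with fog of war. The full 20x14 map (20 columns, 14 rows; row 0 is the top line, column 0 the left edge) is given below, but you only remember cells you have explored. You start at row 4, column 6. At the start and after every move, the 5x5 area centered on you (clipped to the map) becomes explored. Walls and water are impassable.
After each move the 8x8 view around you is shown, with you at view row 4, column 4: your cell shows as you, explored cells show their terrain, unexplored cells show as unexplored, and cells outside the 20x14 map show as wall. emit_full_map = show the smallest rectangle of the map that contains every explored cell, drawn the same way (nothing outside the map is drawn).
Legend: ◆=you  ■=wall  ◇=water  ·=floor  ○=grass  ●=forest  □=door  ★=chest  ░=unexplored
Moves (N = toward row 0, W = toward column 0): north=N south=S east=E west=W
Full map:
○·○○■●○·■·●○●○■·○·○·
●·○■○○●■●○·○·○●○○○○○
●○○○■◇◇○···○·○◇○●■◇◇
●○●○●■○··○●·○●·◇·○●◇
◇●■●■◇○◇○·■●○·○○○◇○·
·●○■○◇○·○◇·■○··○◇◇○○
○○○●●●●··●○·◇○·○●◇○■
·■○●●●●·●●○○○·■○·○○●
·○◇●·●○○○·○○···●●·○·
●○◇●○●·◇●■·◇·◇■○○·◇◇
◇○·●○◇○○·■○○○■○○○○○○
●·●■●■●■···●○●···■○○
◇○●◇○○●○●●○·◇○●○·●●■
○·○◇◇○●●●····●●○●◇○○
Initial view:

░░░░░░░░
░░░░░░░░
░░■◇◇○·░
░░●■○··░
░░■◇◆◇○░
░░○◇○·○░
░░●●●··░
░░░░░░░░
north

■■■■■■■■
░░░░░░░░
░░○○●■●░
░░■◇◇○·░
░░●■◆··░
░░■◇○◇○░
░░○◇○·○░
░░●●●··░

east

■■■■■■■■
░░░░░░░░
░○○●■●○░
░■◇◇○··░
░●■○◆·○░
░■◇○◇○·░
░○◇○·○◇░
░●●●··░░

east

■■■■■■■■
░░░░░░░░
○○●■●○·░
■◇◇○···░
●■○·◆○●░
■◇○◇○·■░
○◇○·○◇·░
●●●··░░░

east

■■■■■■■■
░░░░░░░░
○●■●○·○░
◇◇○···○░
■○··◆●·░
◇○◇○·■●░
◇○·○◇·■░
●●··░░░░

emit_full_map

○○●■●○·○
■◇◇○···○
●■○··◆●·
■◇○◇○·■●
○◇○·○◇·■
●●●··░░░

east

■■■■■■■■
░░░░░░░░
●■●○·○·░
◇○···○·░
○··○◆·○░
○◇○·■●○░
○·○◇·■○░
●··░░░░░

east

■■■■■■■■
░░░░░░░░
■●○·○·○░
○···○·○░
··○●◆○●░
◇○·■●○·░
·○◇·■○·░
··░░░░░░

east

■■■■■■■■
░░░░░░░░
●○·○·○●░
···○·○◇░
·○●·◆●·░
○·■●○·○░
○◇·■○··░
·░░░░░░░

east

■■■■■■■■
░░░░░░░░
○·○·○●○░
··○·○◇○░
○●·○◆·◇░
·■●○·○○░
◇·■○··○░
░░░░░░░░

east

■■■■■■■■
░░░░░░░░
·○·○●○○░
·○·○◇○●░
●·○●◆◇·░
■●○·○○○░
·■○··○◇░
░░░░░░░░

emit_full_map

○○●■●○·○·○●○○
■◇◇○···○·○◇○●
●■○··○●·○●◆◇·
■◇○◇○·■●○·○○○
○◇○·○◇·■○··○◇
●●●··░░░░░░░░

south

░░░░░░░░
·○·○●○○░
·○·○◇○●░
●·○●·◇·░
■●○·◆○○░
·■○··○◇░
░░◇○·○●░
░░░░░░░░

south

·○·○●○○░
·○·○◇○●░
●·○●·◇·░
■●○·○○○░
·■○·◆○◇░
░░◇○·○●░
░░○·■○·░
░░░░░░░░

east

○·○●○○░░
○·○◇○●░░
·○●·◇·○░
●○·○○○◇░
■○··◆◇◇░
░◇○·○●◇░
░○·■○·○░
░░░░░░░░

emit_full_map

○○●■●○·○·○●○○░
■◇◇○···○·○◇○●░
●■○··○●·○●·◇·○
■◇○◇○·■●○·○○○◇
○◇○·○◇·■○··◆◇◇
●●●··░░░◇○·○●◇
░░░░░░░░○·■○·○


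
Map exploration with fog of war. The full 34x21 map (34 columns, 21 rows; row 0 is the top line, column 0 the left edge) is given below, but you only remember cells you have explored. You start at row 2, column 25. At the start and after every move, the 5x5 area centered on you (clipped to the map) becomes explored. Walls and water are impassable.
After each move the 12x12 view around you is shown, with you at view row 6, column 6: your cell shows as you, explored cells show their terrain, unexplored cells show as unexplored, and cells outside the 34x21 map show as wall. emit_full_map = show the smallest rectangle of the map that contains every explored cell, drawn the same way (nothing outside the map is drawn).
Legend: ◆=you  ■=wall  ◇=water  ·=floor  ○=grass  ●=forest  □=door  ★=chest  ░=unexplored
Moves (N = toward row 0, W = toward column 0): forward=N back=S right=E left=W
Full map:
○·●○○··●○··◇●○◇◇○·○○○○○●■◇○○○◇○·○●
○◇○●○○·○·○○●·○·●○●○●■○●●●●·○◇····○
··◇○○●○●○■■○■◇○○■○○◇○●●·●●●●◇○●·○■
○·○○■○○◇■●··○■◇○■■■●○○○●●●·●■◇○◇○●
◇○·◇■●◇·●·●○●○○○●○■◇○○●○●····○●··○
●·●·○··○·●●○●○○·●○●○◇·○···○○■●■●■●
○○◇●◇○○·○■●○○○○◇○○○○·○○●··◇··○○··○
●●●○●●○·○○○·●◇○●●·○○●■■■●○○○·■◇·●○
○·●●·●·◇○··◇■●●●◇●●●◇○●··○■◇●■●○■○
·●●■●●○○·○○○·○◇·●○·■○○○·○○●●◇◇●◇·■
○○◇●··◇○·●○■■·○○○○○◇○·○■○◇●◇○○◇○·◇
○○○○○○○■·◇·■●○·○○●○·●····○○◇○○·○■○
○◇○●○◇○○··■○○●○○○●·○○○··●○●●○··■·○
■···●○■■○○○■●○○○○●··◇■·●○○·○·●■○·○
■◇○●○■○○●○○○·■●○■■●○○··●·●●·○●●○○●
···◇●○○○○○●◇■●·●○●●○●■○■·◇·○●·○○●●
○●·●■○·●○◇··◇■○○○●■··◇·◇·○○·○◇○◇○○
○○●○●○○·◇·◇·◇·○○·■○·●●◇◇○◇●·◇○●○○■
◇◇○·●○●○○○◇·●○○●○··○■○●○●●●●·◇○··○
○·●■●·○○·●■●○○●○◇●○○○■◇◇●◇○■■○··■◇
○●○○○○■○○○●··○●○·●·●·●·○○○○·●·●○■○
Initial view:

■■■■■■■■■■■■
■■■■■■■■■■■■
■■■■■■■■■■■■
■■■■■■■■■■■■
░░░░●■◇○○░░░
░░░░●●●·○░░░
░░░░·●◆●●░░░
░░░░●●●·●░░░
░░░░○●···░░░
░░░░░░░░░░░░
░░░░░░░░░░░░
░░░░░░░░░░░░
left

■■■■■■■■■■■■
■■■■■■■■■■■■
■■■■■■■■■■■■
■■■■■■■■■■■■
░░░░○●■◇○○░░
░░░░●●●●·○░░
░░░░●·◆●●●░░
░░░░○●●●·●░░
░░░░●○●···░░
░░░░░░░░░░░░
░░░░░░░░░░░░
░░░░░░░░░░░░

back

■■■■■■■■■■■■
■■■■■■■■■■■■
■■■■■■■■■■■■
░░░░○●■◇○○░░
░░░░●●●●·○░░
░░░░●·●●●●░░
░░░░○●◆●·●░░
░░░░●○●···░░
░░░░○···○░░░
░░░░░░░░░░░░
░░░░░░░░░░░░
░░░░░░░░░░░░

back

■■■■■■■■■■■■
■■■■■■■■■■■■
░░░░○●■◇○○░░
░░░░●●●●·○░░
░░░░●·●●●●░░
░░░░○●●●·●░░
░░░░●○◆···░░
░░░░○···○░░░
░░░░○●··◇░░░
░░░░░░░░░░░░
░░░░░░░░░░░░
░░░░░░░░░░░░

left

■■■■■■■■■■■■
■■■■■■■■■■■■
░░░░░○●■◇○○░
░░░░░●●●●·○░
░░░░●●·●●●●░
░░░░○○●●●·●░
░░░░○●◆●···░
░░░░·○···○░░
░░░░○○●··◇░░
░░░░░░░░░░░░
░░░░░░░░░░░░
░░░░░░░░░░░░

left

■■■■■■■■■■■■
■■■■■■■■■■■■
░░░░░░○●■◇○○
░░░░░░●●●●·○
░░░░○●●·●●●●
░░░░○○○●●●·●
░░░░○○◆○●···
░░░░◇·○···○░
░░░░·○○●··◇░
░░░░░░░░░░░░
░░░░░░░░░░░░
░░░░░░░░░░░░

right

■■■■■■■■■■■■
■■■■■■■■■■■■
░░░░░○●■◇○○░
░░░░░●●●●·○░
░░░○●●·●●●●░
░░░○○○●●●·●░
░░░○○●◆●···░
░░░◇·○···○░░
░░░·○○●··◇░░
░░░░░░░░░░░░
░░░░░░░░░░░░
░░░░░░░░░░░░

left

■■■■■■■■■■■■
■■■■■■■■■■■■
░░░░░░○●■◇○○
░░░░░░●●●●·○
░░░░○●●·●●●●
░░░░○○○●●●·●
░░░░○○◆○●···
░░░░◇·○···○░
░░░░·○○●··◇░
░░░░░░░░░░░░
░░░░░░░░░░░░
░░░░░░░░░░░░

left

■■■■■■■■■■■■
■■■■■■■■■■■■
░░░░░░░○●■◇○
░░░░░░░●●●●·
░░░░◇○●●·●●●
░░░░●○○○●●●·
░░░░◇○◆●○●··
░░░░○◇·○···○
░░░░○·○○●··◇
░░░░░░░░░░░░
░░░░░░░░░░░░
░░░░░░░░░░░░

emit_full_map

░░░○●■◇○○
░░░●●●●·○
◇○●●·●●●●
●○○○●●●·●
◇○◆●○●···
○◇·○···○░
○·○○●··◇░

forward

■■■■■■■■■■■■
■■■■■■■■■■■■
■■■■■■■■■■■■
░░░░░░░○●■◇○
░░░░●■○●●●●·
░░░░◇○●●·●●●
░░░░●○◆○●●●·
░░░░◇○○●○●··
░░░░○◇·○···○
░░░░○·○○●··◇
░░░░░░░░░░░░
░░░░░░░░░░░░

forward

■■■■■■■■■■■■
■■■■■■■■■■■■
■■■■■■■■■■■■
■■■■■■■■■■■■
░░░░○○○○●■◇○
░░░░●■○●●●●·
░░░░◇○◆●·●●●
░░░░●○○○●●●·
░░░░◇○○●○●··
░░░░○◇·○···○
░░░░○·○○●··◇
░░░░░░░░░░░░

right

■■■■■■■■■■■■
■■■■■■■■■■■■
■■■■■■■■■■■■
■■■■■■■■■■■■
░░░○○○○●■◇○○
░░░●■○●●●●·○
░░░◇○●◆·●●●●
░░░●○○○●●●·●
░░░◇○○●○●···
░░░○◇·○···○░
░░░○·○○●··◇░
░░░░░░░░░░░░

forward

■■■■■■■■■■■■
■■■■■■■■■■■■
■■■■■■■■■■■■
■■■■■■■■■■■■
■■■■■■■■■■■■
░░░○○○○●■◇○○
░░░●■○◆●●●·○
░░░◇○●●·●●●●
░░░●○○○●●●·●
░░░◇○○●○●···
░░░○◇·○···○░
░░░○·○○●··◇░

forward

■■■■■■■■■■■■
■■■■■■■■■■■■
■■■■■■■■■■■■
■■■■■■■■■■■■
■■■■■■■■■■■■
■■■■■■■■■■■■
░░░○○○◆●■◇○○
░░░●■○●●●●·○
░░░◇○●●·●●●●
░░░●○○○●●●·●
░░░◇○○●○●···
░░░○◇·○···○░

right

■■■■■■■■■■■■
■■■■■■■■■■■■
■■■■■■■■■■■■
■■■■■■■■■■■■
■■■■■■■■■■■■
■■■■■■■■■■■■
░░○○○○◆■◇○○░
░░●■○●●●●·○░
░░◇○●●·●●●●░
░░●○○○●●●·●░
░░◇○○●○●···░
░░○◇·○···○░░

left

■■■■■■■■■■■■
■■■■■■■■■■■■
■■■■■■■■■■■■
■■■■■■■■■■■■
■■■■■■■■■■■■
■■■■■■■■■■■■
░░░○○○◆●■◇○○
░░░●■○●●●●·○
░░░◇○●●·●●●●
░░░●○○○●●●·●
░░░◇○○●○●···
░░░○◇·○···○░

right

■■■■■■■■■■■■
■■■■■■■■■■■■
■■■■■■■■■■■■
■■■■■■■■■■■■
■■■■■■■■■■■■
■■■■■■■■■■■■
░░○○○○◆■◇○○░
░░●■○●●●●·○░
░░◇○●●·●●●●░
░░●○○○●●●·●░
░░◇○○●○●···░
░░○◇·○···○░░


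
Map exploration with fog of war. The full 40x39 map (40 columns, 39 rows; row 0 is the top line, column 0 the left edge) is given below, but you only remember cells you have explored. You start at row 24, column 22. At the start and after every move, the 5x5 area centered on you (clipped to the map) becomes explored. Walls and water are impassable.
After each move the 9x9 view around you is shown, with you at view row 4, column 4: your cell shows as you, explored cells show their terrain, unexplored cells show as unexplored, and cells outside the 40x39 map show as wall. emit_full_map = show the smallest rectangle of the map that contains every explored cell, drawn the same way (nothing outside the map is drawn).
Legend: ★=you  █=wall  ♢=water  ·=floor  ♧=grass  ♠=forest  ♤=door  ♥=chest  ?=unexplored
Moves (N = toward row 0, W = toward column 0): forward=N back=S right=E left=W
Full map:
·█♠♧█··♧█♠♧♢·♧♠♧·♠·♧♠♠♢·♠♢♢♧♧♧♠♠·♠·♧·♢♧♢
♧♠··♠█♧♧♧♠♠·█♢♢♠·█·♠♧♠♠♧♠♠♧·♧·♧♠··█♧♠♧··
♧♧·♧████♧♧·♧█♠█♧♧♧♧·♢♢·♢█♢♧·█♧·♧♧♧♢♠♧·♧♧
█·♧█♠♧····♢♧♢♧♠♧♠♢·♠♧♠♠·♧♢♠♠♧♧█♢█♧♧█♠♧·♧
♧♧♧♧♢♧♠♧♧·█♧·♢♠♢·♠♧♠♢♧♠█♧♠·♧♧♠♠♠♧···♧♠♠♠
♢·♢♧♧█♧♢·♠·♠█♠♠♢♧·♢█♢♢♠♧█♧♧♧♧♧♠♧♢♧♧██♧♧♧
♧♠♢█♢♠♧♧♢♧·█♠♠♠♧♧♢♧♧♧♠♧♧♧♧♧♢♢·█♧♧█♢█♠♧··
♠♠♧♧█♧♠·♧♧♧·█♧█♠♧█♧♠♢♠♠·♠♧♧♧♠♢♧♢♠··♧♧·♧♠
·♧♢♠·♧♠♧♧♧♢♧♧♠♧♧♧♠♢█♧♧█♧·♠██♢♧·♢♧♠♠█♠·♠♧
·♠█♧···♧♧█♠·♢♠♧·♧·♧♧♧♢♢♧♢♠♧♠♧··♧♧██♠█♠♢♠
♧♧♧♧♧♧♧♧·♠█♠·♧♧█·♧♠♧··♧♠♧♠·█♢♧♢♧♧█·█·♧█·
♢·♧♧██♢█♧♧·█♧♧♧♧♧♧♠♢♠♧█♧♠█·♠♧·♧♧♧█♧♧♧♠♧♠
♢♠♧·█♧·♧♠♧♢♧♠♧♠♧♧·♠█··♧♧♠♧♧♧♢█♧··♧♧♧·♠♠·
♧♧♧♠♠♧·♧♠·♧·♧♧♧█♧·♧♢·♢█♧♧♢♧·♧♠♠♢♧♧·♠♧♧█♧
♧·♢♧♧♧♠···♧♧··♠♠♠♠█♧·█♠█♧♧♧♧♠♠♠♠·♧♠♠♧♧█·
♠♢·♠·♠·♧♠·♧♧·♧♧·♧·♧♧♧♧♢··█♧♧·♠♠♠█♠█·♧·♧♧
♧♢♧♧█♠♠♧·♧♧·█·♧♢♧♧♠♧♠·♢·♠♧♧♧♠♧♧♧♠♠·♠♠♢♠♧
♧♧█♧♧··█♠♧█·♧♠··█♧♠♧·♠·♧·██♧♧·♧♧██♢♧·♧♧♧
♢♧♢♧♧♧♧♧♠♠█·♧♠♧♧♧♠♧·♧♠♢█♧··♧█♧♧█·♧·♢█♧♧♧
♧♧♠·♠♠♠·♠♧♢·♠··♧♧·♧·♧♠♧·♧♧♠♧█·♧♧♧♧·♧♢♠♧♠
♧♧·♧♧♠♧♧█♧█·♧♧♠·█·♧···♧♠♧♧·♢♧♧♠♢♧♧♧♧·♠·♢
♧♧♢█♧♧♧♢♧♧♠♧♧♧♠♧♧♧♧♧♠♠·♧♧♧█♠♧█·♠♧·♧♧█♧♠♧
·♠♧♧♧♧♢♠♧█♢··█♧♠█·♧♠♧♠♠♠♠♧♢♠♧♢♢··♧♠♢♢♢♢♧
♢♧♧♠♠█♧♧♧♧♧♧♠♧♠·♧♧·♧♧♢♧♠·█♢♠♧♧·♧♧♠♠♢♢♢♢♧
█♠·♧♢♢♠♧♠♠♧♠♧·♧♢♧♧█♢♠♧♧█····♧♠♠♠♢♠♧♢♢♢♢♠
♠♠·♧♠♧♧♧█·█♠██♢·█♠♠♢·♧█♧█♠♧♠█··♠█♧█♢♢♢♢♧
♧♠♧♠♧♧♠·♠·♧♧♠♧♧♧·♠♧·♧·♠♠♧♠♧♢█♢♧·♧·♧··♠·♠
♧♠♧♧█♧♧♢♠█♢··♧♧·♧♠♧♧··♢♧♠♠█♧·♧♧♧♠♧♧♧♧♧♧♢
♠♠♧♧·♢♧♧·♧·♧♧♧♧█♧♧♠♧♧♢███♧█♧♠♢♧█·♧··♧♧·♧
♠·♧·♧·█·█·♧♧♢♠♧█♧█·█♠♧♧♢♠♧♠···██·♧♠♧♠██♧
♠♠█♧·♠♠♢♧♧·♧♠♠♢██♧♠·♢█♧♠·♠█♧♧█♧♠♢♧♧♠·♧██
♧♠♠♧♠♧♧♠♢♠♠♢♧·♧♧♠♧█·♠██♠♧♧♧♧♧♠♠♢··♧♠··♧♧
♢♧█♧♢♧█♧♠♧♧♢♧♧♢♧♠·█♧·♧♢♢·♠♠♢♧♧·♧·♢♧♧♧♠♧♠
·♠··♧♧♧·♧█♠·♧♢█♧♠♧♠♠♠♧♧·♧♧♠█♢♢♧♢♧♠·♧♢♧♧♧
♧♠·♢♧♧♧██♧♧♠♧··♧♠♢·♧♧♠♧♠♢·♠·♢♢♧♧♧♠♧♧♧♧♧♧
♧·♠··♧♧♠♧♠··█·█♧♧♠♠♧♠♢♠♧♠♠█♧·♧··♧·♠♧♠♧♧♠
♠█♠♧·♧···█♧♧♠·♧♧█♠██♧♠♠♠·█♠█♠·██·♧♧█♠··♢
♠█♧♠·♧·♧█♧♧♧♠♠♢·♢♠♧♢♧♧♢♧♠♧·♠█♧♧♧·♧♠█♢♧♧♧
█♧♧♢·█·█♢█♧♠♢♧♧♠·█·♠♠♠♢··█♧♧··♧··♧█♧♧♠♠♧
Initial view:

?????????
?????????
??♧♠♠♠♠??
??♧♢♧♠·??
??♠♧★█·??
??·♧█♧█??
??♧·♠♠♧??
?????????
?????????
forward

?????????
?????????
??♠♠·♧♧??
??♧♠♠♠♠??
??♧♢★♠·??
??♠♧♧█·??
??·♧█♧█??
??♧·♠♠♧??
?????????

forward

?????????
?????????
??··♧♠♧??
??♠♠·♧♧??
??♧♠★♠♠??
??♧♢♧♠·??
??♠♧♧█·??
??·♧█♧█??
??♧·♠♠♧??

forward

?????????
?????????
??♧♠♧·♧??
??··♧♠♧??
??♠♠★♧♧??
??♧♠♠♠♠??
??♧♢♧♠·??
??♠♧♧█·??
??·♧█♧█??

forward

?????????
?????????
??♧♠♢█♧??
??♧♠♧·♧??
??··★♠♧??
??♠♠·♧♧??
??♧♠♠♠♠??
??♧♢♧♠·??
??♠♧♧█·??

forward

?????????
?????????
??·♠·♧·??
??♧♠♢█♧??
??♧♠★·♧??
??··♧♠♧??
??♠♠·♧♧??
??♧♠♠♠♠??
??♧♢♧♠·??

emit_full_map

·♠·♧·
♧♠♢█♧
♧♠★·♧
··♧♠♧
♠♠·♧♧
♧♠♠♠♠
♧♢♧♠·
♠♧♧█·
·♧█♧█
♧·♠♠♧

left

?????????
?????????
??♧·♠·♧·?
??·♧♠♢█♧?
??·♧★♧·♧?
??···♧♠♧?
??♧♠♠·♧♧?
???♧♠♠♠♠?
???♧♢♧♠·?

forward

?????????
?????????
??♧♠·♢·??
??♧·♠·♧·?
??·♧★♢█♧?
??·♧♠♧·♧?
??···♧♠♧?
??♧♠♠·♧♧?
???♧♠♠♠♠?

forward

?????????
?????????
??♧♧♧♢·??
??♧♠·♢·??
??♧·★·♧·?
??·♧♠♢█♧?
??·♧♠♧·♧?
??···♧♠♧?
??♧♠♠·♧♧?

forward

?????????
?????????
??♧·█♠█??
??♧♧♧♢·??
??♧♠★♢·??
??♧·♠·♧·?
??·♧♠♢█♧?
??·♧♠♧·♧?
??···♧♠♧?

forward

?????????
?????????
??♢·♢█♧??
??♧·█♠█??
??♧♧★♢·??
??♧♠·♢·??
??♧·♠·♧·?
??·♧♠♢█♧?
??·♧♠♧·♧?

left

?????????
?????????
??♧♢·♢█♧?
??█♧·█♠█?
??♧♧★♧♢·?
??♠♧♠·♢·?
??♠♧·♠·♧·
???·♧♠♢█♧
???·♧♠♧·♧

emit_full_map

♧♢·♢█♧?
█♧·█♠█?
♧♧★♧♢·?
♠♧♠·♢·?
♠♧·♠·♧·
?·♧♠♢█♧
?·♧♠♧·♧
?···♧♠♧
?♧♠♠·♧♧
??♧♠♠♠♠
??♧♢♧♠·
??♠♧♧█·
??·♧█♧█
??♧·♠♠♧

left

?????????
?????????
??·♧♢·♢█♧
??♠█♧·█♠█
??·♧★♧♧♢·
??♧♠♧♠·♢·
??♧♠♧·♠·♧
????·♧♠♢█
????·♧♠♧·

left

?????????
?????????
??♧·♧♢·♢█
??♠♠█♧·█♠
??♧·★♧♧♧♢
??♧♧♠♧♠·♢
??█♧♠♧·♠·
?????·♧♠♢
?????·♧♠♧

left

?????????
?????????
??█♧·♧♢·♢
??♠♠♠█♧·█
??·♧★♧♧♧♧
??♢♧♧♠♧♠·
??·█♧♠♧·♠
??????·♧♠
??????·♧♠

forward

?????????
?????????
??♧♧·♠█??
??█♧·♧♢·♢
??♠♠★█♧·█
??·♧·♧♧♧♧
??♢♧♧♠♧♠·
??·█♧♠♧·♠
??????·♧♠

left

?????????
?????????
??♠♧♧·♠█?
??♧█♧·♧♢·
??♠♠★♠█♧·
??♧·♧·♧♧♧
??♧♢♧♧♠♧♠
???·█♧♠♧·
???????·♧

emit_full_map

♠♧♧·♠█?????
♧█♧·♧♢·♢█♧?
♠♠★♠█♧·█♠█?
♧·♧·♧♧♧♧♢·?
♧♢♧♧♠♧♠·♢·?
?·█♧♠♧·♠·♧·
?????·♧♠♢█♧
?????·♧♠♧·♧
?????···♧♠♧
?????♧♠♠·♧♧
??????♧♠♠♠♠
??????♧♢♧♠·
??????♠♧♧█·
??????·♧█♧█
??????♧·♠♠♧

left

?????????
?????????
??♧♠♧♧·♠█
??♧♧█♧·♧♢
??·♠★♠♠█♧
??♧♧·♧·♧♧
??·♧♢♧♧♠♧
????·█♧♠♧
????????·

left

?????????
?????????
??♠♧♠♧♧·♠
??♧♧♧█♧·♧
??··★♠♠♠█
??·♧♧·♧·♧
??█·♧♢♧♧♠
?????·█♧♠
?????????

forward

?????????
?????????
??♧♧♧♧♧??
??♠♧♠♧♧·♠
??♧♧★█♧·♧
??··♠♠♠♠█
??·♧♧·♧·♧
??█·♧♢♧♧♠
?????·█♧♠

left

?????????
?????????
??█♧♧♧♧♧?
??♧♠♧♠♧♧·
??·♧★♧█♧·
??♧··♠♠♠♠
??♧·♧♧·♧·
???█·♧♢♧♧
??????·█♧

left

?????????
?????????
??·█♧♧♧♧♧
??♢♧♠♧♠♧♧
??♧·★♧♧█♧
??♧♧··♠♠♠
??♧♧·♧♧·♧
????█·♧♢♧
???????·█

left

?????????
?????????
??♧·█♧♧♧♧
??♧♢♧♠♧♠♧
??·♧★♧♧♧█
??·♧♧··♠♠
??·♧♧·♧♧·
?????█·♧♢
????????·

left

?????????
?????????
??♧♧·█♧♧♧
??♠♧♢♧♠♧♠
??♠·★·♧♧♧
??··♧♧··♠
??♠·♧♧·♧♧
??????█·♧
?????????

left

?????????
?????????
??█♧♧·█♧♧
??♧♠♧♢♧♠♧
??♧♠★♧·♧♧
??···♧♧··
??♧♠·♧♧·♧
???????█·
?????????

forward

?????????
?????????
??♧·♠█♠??
??█♧♧·█♧♧
??♧♠★♢♧♠♧
??♧♠·♧·♧♧
??···♧♧··
??♧♠·♧♧·♧
???????█·

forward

?????????
?????????
??♧♧█♠·??
??♧·♠█♠??
??█♧★·█♧♧
??♧♠♧♢♧♠♧
??♧♠·♧·♧♧
??···♧♧··
??♧♠·♧♧·♧

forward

?????????
?????????
??♧♧♧♢♧??
??♧♧█♠·??
??♧·★█♠??
??█♧♧·█♧♧
??♧♠♧♢♧♠♧
??♧♠·♧·♧♧
??···♧♧··

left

?????????
?????????
??♠♧♧♧♢♧?
??·♧♧█♠·?
??♧♧★♠█♠?
??♢█♧♧·█♧
??·♧♠♧♢♧♠
???♧♠·♧·♧
???···♧♧·

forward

?????????
?????????
??♠·♧♧♧??
??♠♧♧♧♢♧?
??·♧★█♠·?
??♧♧·♠█♠?
??♢█♧♧·█♧
??·♧♠♧♢♧♠
???♧♠·♧·♧

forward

?????????
?????????
??♧♧♢♧·??
??♠·♧♧♧??
??♠♧★♧♢♧?
??·♧♧█♠·?
??♧♧·♠█♠?
??♢█♧♧·█♧
??·♧♠♧♢♧♠

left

?????????
?????????
??♠♧♧♢♧·?
??♧♠·♧♧♧?
??♧♠★♧♧♢♧
??··♧♧█♠·
??♧♧♧·♠█♠
???♢█♧♧·█
???·♧♠♧♢♧

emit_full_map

♠♧♧♢♧·??????????????
♧♠·♧♧♧??????????????
♧♠★♧♧♢♧?????????????
··♧♧█♠·?????????????
♧♧♧·♠█♠?????????????
?♢█♧♧·█♧♧♧♧♧????????
?·♧♠♧♢♧♠♧♠♧♧·♠█?????
??♧♠·♧·♧♧♧█♧·♧♢·♢█♧?
??···♧♧··♠♠♠♠█♧·█♠█?
??♧♠·♧♧·♧♧·♧·♧♧♧♧♢·?
???????█·♧♢♧♧♠♧♠·♢·?
??????????·█♧♠♧·♠·♧·
??????????????·♧♠♢█♧
??????????????·♧♠♧·♧
??????????????···♧♠♧
??????????????♧♠♠·♧♧
???????????????♧♠♠♠♠
???????????????♧♢♧♠·
???????????????♠♧♧█·
???????????????·♧█♧█
???????????????♧·♠♠♧

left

?????????
?????????
??♢♠♧♧♢♧·
??█♧♠·♧♧♧
??·♧★♧♧♧♢
??···♧♧█♠
??♧♧♧♧·♠█
????♢█♧♧·
????·♧♠♧♢

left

?????????
?????????
??█♢♠♧♧♢♧
??♧█♧♠·♧♧
??♠·★♠♧♧♧
??♧···♧♧█
??♧♧♧♧♧·♠
?????♢█♧♧
?????·♧♠♧

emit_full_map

█♢♠♧♧♢♧·??????????????
♧█♧♠·♧♧♧??????????????
♠·★♠♧♧♧♢♧?????????????
♧···♧♧█♠·?????????????
♧♧♧♧♧·♠█♠?????????????
???♢█♧♧·█♧♧♧♧♧????????
???·♧♠♧♢♧♠♧♠♧♧·♠█?????
????♧♠·♧·♧♧♧█♧·♧♢·♢█♧?
????···♧♧··♠♠♠♠█♧·█♠█?
????♧♠·♧♧·♧♧·♧·♧♧♧♧♢·?
?????????█·♧♢♧♧♠♧♠·♢·?
????????????·█♧♠♧·♠·♧·
????????????????·♧♠♢█♧
????????????????·♧♠♧·♧
????????????????···♧♠♧
????????????????♧♠♠·♧♧
?????????????????♧♠♠♠♠
?????????????????♧♢♧♠·
?????????????????♠♧♧█·
?????????????????·♧█♧█
?????????????????♧·♠♠♧


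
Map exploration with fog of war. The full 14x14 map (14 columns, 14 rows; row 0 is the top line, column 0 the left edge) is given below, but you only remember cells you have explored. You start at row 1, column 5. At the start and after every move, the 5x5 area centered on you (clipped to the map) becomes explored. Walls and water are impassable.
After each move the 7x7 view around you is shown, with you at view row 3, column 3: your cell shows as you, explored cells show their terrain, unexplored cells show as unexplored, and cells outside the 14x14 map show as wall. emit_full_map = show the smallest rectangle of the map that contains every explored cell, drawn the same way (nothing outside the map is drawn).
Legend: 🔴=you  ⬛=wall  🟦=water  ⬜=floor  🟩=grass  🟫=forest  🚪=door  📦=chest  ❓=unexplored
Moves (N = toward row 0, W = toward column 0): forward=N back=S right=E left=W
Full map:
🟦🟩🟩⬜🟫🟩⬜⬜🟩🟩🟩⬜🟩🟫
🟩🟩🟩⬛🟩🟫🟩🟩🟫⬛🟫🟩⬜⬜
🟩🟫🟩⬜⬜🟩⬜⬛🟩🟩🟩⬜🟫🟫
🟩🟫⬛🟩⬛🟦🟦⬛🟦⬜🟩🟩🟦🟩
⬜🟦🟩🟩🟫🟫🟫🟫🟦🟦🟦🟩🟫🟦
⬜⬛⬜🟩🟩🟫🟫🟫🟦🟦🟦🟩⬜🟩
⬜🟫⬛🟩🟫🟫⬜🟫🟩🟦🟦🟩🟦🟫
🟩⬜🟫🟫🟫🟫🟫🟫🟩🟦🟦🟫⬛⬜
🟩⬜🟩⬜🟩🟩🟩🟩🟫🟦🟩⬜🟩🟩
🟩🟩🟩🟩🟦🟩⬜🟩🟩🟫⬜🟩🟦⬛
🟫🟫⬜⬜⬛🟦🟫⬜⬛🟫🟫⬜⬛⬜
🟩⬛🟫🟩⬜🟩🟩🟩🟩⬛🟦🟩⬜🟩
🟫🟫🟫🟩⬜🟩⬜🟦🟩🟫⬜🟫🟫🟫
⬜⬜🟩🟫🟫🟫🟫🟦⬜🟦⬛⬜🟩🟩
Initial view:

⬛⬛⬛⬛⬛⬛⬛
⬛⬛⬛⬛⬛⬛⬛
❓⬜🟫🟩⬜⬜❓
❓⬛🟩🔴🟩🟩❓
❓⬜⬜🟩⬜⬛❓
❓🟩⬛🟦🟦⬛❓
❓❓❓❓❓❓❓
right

⬛⬛⬛⬛⬛⬛⬛
⬛⬛⬛⬛⬛⬛⬛
⬜🟫🟩⬜⬜🟩❓
⬛🟩🟫🔴🟩🟫❓
⬜⬜🟩⬜⬛🟩❓
🟩⬛🟦🟦⬛🟦❓
❓❓❓❓❓❓❓

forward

⬛⬛⬛⬛⬛⬛⬛
⬛⬛⬛⬛⬛⬛⬛
⬛⬛⬛⬛⬛⬛⬛
⬜🟫🟩🔴⬜🟩❓
⬛🟩🟫🟩🟩🟫❓
⬜⬜🟩⬜⬛🟩❓
🟩⬛🟦🟦⬛🟦❓

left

⬛⬛⬛⬛⬛⬛⬛
⬛⬛⬛⬛⬛⬛⬛
⬛⬛⬛⬛⬛⬛⬛
❓⬜🟫🔴⬜⬜🟩
❓⬛🟩🟫🟩🟩🟫
❓⬜⬜🟩⬜⬛🟩
❓🟩⬛🟦🟦⬛🟦

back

⬛⬛⬛⬛⬛⬛⬛
⬛⬛⬛⬛⬛⬛⬛
❓⬜🟫🟩⬜⬜🟩
❓⬛🟩🔴🟩🟩🟫
❓⬜⬜🟩⬜⬛🟩
❓🟩⬛🟦🟦⬛🟦
❓❓❓❓❓❓❓

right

⬛⬛⬛⬛⬛⬛⬛
⬛⬛⬛⬛⬛⬛⬛
⬜🟫🟩⬜⬜🟩❓
⬛🟩🟫🔴🟩🟫❓
⬜⬜🟩⬜⬛🟩❓
🟩⬛🟦🟦⬛🟦❓
❓❓❓❓❓❓❓

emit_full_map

⬜🟫🟩⬜⬜🟩
⬛🟩🟫🔴🟩🟫
⬜⬜🟩⬜⬛🟩
🟩⬛🟦🟦⬛🟦

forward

⬛⬛⬛⬛⬛⬛⬛
⬛⬛⬛⬛⬛⬛⬛
⬛⬛⬛⬛⬛⬛⬛
⬜🟫🟩🔴⬜🟩❓
⬛🟩🟫🟩🟩🟫❓
⬜⬜🟩⬜⬛🟩❓
🟩⬛🟦🟦⬛🟦❓

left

⬛⬛⬛⬛⬛⬛⬛
⬛⬛⬛⬛⬛⬛⬛
⬛⬛⬛⬛⬛⬛⬛
❓⬜🟫🔴⬜⬜🟩
❓⬛🟩🟫🟩🟩🟫
❓⬜⬜🟩⬜⬛🟩
❓🟩⬛🟦🟦⬛🟦


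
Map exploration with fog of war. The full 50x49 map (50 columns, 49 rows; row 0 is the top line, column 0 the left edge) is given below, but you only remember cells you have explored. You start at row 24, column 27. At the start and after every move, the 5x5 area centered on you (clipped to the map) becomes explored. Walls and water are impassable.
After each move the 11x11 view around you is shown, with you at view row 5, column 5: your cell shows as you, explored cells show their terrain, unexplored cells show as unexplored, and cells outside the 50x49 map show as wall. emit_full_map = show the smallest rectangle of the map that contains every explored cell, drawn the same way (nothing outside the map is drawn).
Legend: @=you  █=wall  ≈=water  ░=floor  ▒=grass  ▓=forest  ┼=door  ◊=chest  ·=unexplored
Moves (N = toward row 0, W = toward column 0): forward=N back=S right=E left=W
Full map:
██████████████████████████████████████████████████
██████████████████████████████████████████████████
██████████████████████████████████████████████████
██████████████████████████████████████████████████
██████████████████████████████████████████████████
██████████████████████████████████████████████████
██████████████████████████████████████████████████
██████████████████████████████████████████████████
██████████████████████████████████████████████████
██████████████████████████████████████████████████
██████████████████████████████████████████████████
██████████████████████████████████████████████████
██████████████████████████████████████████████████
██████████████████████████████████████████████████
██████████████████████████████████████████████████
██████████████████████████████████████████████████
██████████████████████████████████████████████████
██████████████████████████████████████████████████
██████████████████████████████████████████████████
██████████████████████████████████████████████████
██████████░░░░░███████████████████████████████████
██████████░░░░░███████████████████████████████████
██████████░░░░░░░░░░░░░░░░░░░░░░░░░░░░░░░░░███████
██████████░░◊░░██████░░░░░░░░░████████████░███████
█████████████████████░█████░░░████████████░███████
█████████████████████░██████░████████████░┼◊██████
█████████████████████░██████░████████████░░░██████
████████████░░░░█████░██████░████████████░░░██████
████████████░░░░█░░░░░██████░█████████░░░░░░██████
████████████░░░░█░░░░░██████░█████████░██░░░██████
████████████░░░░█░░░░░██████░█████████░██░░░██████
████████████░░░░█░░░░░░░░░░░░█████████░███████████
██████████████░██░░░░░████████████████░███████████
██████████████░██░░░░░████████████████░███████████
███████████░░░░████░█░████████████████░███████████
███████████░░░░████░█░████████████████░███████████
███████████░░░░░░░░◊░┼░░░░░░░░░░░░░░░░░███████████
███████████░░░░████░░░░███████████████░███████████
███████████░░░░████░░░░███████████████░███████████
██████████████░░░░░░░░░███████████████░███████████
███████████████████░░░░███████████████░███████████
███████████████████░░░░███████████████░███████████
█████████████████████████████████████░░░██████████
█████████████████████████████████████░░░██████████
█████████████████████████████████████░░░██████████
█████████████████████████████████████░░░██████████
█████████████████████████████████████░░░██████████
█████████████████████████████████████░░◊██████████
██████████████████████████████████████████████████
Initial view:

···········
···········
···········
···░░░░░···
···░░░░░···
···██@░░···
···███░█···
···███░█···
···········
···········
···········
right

···········
···········
···········
··░░░░░░···
··░░░░░█···
··██░@░█···
··███░██···
··███░██···
···········
···········
···········

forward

···········
···········
···········
···█████···
··░░░░░░···
··░░░@░█···
··██░░░█···
··███░██···
··███░██···
···········
···········

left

···········
···········
···········
···██████··
···░░░░░░··
···░░@░░█··
···██░░░█··
···███░██··
···███░██··
···········
···········

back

···········
···········
···██████··
···░░░░░░··
···░░░░░█··
···██@░░█··
···███░██··
···███░██··
···········
···········
···········

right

···········
···········
··██████···
··░░░░░░···
··░░░░░█···
··██░@░█···
··███░██···
··███░██···
···········
···········
···········

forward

···········
···········
···········
··██████···
··░░░░░░···
··░░░@░█···
··██░░░█···
··███░██···
··███░██···
···········
···········

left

···········
···········
···········
···██████··
···░░░░░░··
···░░@░░█··
···██░░░█··
···███░██··
···███░██··
···········
···········

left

···········
···········
···········
···███████·
···░░░░░░░·
···░░@░░░█·
···███░░░█·
···████░██·
····███░██·
···········
···········

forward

···········
···········
···········
···█████···
···███████·
···░░@░░░░·
···░░░░░░█·
···███░░░█·
···████░██·
····███░██·
···········

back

···········
···········
···█████···
···███████·
···░░░░░░░·
···░░@░░░█·
···███░░░█·
···████░██·
····███░██·
···········
···········

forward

···········
···········
···········
···█████···
···███████·
···░░@░░░░·
···░░░░░░█·
···███░░░█·
···████░██·
····███░██·
···········

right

···········
···········
···········
··██████···
··███████··
··░░░@░░░··
··░░░░░░█··
··███░░░█··
··████░██··
···███░██··
···········

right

···········
···········
···········
·███████···
·███████···
·░░░░@░░···
·░░░░░░█···
·███░░░█···
·████░██···
··███░██···
···········

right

···········
···········
···········
████████···
████████···
░░░░░@░░···
░░░░░░██···
███░░░██···
████░██····
·███░██····
···········

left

···········
···········
···········
·████████··
·████████··
·░░░░@░░░··
·░░░░░░██··
·███░░░██··
·████░██···
··███░██···
···········

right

···········
···········
···········
████████···
████████···
░░░░░@░░···
░░░░░░██···
███░░░██···
████░██····
·███░██····
···········

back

···········
···········
████████···
████████···
░░░░░░░░···
░░░░░@██···
███░░░██···
████░███···
·███░██····
···········
···········

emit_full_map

████████
████████
░░░░░░░░
░░░░░@██
███░░░██
████░███
·███░██·

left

···········
···········
·████████··
·████████··
·░░░░░░░░··
·░░░░@░██··
·███░░░██··
·████░███··
··███░██···
···········
···········

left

···········
···········
··████████·
··████████·
··░░░░░░░░·
··░░░@░░██·
··███░░░██·
··████░███·
···███░██··
···········
···········

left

···········
···········
···████████
···████████
···░░░░░░░░
···░░@░░░██
···███░░░██
···████░███
····███░██·
···········
···········

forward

···········
···········
···········
···████████
···████████
···░░@░░░░░
···░░░░░░██
···███░░░██
···████░███
····███░██·
···········

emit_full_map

████████
████████
░░@░░░░░
░░░░░░██
███░░░██
████░███
·███░██·
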